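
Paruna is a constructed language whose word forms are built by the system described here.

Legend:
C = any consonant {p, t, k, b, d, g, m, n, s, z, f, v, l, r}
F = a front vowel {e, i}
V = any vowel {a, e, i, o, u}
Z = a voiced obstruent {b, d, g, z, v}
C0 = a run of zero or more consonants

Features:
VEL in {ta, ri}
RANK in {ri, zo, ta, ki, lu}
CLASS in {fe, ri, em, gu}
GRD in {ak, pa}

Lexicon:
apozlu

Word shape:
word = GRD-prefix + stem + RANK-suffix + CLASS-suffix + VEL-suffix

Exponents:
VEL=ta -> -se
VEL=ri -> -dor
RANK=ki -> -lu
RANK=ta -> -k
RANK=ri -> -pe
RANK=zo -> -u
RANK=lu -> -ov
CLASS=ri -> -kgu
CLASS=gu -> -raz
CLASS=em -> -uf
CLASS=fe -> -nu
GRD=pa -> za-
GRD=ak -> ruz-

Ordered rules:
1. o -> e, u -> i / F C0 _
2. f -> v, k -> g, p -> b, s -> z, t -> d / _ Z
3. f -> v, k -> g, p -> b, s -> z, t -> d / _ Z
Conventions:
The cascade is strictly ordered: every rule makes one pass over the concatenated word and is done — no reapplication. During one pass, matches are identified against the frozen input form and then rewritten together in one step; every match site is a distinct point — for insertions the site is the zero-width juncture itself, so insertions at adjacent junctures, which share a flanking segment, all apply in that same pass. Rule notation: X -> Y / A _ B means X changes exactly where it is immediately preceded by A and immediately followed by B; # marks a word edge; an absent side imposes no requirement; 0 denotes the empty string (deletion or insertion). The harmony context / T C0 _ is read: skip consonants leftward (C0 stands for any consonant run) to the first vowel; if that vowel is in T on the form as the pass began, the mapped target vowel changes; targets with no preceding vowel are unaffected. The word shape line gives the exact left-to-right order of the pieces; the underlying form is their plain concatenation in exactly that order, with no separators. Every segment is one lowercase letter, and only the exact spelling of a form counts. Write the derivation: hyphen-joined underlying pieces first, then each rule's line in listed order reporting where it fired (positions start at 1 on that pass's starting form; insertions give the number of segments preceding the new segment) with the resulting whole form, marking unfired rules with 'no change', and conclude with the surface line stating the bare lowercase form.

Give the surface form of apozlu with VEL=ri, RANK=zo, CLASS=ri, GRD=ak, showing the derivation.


underlying: ruz-apozlu-u-kgu-dor
1. o -> e, u -> i / F C0 _: no change
2. f -> v, k -> g, p -> b, s -> z, t -> d / _ Z: fires at position(s) 11: ruzapozluuggudor
3. f -> v, k -> g, p -> b, s -> z, t -> d / _ Z: no change
surface: ruzapozluuggudor


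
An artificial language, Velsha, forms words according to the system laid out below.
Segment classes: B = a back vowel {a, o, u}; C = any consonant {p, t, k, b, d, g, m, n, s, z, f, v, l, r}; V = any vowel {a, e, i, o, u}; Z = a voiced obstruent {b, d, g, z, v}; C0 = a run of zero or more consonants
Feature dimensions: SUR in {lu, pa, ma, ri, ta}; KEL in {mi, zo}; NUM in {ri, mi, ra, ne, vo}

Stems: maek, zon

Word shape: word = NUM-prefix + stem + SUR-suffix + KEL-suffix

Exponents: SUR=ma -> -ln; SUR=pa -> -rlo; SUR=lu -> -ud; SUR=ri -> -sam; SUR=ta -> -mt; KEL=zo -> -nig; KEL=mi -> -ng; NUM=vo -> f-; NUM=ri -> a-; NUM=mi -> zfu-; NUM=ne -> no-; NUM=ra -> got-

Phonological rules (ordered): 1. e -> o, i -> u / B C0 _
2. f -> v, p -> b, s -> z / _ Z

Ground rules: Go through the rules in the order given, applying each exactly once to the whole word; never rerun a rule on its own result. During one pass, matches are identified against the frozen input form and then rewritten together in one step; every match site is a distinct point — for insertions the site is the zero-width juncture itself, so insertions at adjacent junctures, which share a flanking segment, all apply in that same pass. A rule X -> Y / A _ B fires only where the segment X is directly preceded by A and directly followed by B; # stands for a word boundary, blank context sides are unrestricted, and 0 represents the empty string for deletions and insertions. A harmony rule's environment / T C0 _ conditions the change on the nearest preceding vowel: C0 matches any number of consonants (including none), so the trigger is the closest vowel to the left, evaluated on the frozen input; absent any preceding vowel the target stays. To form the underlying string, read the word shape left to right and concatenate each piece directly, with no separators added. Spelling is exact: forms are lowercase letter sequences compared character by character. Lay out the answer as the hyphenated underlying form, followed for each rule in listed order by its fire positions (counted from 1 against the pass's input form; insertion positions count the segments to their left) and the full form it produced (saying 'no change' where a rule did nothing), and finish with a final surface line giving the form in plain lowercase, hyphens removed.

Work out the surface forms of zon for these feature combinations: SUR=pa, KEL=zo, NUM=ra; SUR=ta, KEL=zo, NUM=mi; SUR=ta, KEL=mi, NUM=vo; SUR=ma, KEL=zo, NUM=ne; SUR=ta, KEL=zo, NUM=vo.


cell SUR=pa, KEL=zo, NUM=ra:
underlying: got-zon-rlo-nig
1. e -> o, i -> u / B C0 _: fires at position(s) 11: gotzonrlonug
2. f -> v, p -> b, s -> z / _ Z: no change
surface: gotzonrlonug

cell SUR=ta, KEL=zo, NUM=mi:
underlying: zfu-zon-mt-nig
1. e -> o, i -> u / B C0 _: fires at position(s) 10: zfuzonmtnug
2. f -> v, p -> b, s -> z / _ Z: no change
surface: zfuzonmtnug

cell SUR=ta, KEL=mi, NUM=vo:
underlying: f-zon-mt-ng
1. e -> o, i -> u / B C0 _: no change
2. f -> v, p -> b, s -> z / _ Z: fires at position(s) 1: vzonmtng
surface: vzonmtng

cell SUR=ma, KEL=zo, NUM=ne:
underlying: no-zon-ln-nig
1. e -> o, i -> u / B C0 _: fires at position(s) 9: nozonlnnug
2. f -> v, p -> b, s -> z / _ Z: no change
surface: nozonlnnug

cell SUR=ta, KEL=zo, NUM=vo:
underlying: f-zon-mt-nig
1. e -> o, i -> u / B C0 _: fires at position(s) 8: fzonmtnug
2. f -> v, p -> b, s -> z / _ Z: fires at position(s) 1: vzonmtnug
surface: vzonmtnug


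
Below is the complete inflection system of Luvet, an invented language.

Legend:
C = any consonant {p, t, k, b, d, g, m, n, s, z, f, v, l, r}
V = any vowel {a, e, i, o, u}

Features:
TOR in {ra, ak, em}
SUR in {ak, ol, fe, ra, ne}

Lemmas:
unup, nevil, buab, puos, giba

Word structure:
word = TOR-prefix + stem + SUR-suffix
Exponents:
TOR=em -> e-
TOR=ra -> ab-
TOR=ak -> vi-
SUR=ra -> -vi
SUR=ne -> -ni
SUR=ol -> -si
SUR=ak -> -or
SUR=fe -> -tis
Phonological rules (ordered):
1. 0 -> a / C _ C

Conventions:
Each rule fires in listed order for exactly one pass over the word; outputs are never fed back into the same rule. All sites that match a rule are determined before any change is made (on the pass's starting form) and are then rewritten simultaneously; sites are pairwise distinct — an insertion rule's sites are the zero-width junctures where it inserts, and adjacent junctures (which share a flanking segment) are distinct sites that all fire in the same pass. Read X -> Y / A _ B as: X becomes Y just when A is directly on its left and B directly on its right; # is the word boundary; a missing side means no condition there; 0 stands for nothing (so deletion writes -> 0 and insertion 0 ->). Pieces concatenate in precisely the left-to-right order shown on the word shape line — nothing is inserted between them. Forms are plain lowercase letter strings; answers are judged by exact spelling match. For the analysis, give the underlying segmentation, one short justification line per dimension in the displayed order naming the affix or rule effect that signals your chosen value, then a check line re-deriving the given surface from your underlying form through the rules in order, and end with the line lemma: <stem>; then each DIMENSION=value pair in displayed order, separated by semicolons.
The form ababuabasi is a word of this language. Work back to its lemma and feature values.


underlying: ab-buab-si
TOR=ra - signalled by the affix ab-
SUR=ol - signalled by the affix -si
check: abbuabsi -> ababuabasi
lemma: buab; TOR=ra; SUR=ol


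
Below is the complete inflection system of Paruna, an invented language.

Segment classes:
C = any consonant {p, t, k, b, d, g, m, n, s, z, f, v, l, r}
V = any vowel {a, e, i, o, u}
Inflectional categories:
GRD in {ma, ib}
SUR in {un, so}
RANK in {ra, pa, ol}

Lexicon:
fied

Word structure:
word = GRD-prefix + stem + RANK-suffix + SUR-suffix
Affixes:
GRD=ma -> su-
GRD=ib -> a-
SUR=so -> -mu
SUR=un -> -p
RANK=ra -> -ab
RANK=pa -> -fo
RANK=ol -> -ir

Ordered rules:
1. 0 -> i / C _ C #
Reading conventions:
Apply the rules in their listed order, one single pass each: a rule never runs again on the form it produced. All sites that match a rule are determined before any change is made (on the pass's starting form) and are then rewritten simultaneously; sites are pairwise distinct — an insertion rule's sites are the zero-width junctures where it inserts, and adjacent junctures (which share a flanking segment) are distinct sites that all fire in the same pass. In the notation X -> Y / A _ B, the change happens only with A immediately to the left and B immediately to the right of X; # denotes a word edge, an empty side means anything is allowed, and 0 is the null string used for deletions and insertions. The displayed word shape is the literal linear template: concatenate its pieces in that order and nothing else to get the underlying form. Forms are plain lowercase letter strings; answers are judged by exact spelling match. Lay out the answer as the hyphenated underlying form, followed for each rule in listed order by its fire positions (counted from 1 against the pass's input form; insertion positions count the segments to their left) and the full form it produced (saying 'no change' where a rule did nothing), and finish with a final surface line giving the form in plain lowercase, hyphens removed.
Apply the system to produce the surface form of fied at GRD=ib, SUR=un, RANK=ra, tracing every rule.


underlying: a-fied-ab-p
1. 0 -> i / C _ C #: inserts after position(s) 7: afiedabip
surface: afiedabip


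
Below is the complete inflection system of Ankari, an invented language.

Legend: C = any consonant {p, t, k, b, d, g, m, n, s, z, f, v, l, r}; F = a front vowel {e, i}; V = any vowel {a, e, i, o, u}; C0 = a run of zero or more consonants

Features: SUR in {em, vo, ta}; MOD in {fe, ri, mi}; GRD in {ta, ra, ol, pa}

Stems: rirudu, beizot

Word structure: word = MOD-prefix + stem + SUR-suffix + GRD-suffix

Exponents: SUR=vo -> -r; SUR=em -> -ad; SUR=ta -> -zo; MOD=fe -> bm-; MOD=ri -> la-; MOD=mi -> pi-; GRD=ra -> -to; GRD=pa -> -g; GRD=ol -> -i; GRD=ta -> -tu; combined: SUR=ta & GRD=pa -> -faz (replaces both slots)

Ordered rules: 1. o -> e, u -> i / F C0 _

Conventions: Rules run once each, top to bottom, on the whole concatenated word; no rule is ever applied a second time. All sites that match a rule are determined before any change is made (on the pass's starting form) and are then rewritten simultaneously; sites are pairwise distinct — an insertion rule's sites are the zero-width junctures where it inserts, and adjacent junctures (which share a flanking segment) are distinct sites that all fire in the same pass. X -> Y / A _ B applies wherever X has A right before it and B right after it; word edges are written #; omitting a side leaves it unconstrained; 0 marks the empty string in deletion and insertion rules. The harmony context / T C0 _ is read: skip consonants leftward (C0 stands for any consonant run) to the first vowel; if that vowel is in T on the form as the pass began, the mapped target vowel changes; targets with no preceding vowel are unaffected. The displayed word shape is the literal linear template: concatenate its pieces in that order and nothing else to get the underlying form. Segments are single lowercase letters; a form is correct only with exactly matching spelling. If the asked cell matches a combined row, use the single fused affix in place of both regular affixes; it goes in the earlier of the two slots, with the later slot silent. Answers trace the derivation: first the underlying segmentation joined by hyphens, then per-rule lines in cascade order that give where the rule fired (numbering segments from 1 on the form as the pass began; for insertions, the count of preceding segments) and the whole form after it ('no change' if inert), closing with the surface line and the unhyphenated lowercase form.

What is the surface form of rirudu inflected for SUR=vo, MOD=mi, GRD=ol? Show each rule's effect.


underlying: pi-rirudu-r-i
1. o -> e, u -> i / F C0 _: fires at position(s) 6: piririduri
surface: piririduri


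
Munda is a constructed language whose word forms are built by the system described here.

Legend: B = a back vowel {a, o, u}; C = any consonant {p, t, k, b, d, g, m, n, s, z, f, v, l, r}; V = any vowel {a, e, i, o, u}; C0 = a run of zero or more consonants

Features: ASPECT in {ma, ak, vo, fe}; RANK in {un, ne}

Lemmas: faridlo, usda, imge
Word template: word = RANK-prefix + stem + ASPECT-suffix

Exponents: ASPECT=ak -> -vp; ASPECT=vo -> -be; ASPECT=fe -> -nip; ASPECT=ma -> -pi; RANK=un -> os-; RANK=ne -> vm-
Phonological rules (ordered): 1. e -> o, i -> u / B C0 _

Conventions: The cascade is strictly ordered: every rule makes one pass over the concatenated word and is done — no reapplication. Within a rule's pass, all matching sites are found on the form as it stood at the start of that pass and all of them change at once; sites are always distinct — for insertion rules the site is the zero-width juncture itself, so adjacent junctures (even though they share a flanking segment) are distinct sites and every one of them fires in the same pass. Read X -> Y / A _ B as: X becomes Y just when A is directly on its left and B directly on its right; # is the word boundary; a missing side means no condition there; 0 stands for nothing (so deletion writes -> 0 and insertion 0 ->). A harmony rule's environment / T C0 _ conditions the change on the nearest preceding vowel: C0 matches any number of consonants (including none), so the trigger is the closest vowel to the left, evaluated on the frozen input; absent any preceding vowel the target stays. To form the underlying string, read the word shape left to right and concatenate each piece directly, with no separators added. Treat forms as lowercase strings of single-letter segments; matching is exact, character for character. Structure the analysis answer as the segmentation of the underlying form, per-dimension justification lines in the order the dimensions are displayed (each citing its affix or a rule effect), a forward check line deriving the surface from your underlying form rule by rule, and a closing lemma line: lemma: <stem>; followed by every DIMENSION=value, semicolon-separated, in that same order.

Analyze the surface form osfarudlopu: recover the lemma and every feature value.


underlying: os-faridlo-pi
ASPECT=ma - signalled by the affix -pi
RANK=un - signalled by the affix os-
check: osfaridlopi -> osfarudlopu
lemma: faridlo; ASPECT=ma; RANK=un


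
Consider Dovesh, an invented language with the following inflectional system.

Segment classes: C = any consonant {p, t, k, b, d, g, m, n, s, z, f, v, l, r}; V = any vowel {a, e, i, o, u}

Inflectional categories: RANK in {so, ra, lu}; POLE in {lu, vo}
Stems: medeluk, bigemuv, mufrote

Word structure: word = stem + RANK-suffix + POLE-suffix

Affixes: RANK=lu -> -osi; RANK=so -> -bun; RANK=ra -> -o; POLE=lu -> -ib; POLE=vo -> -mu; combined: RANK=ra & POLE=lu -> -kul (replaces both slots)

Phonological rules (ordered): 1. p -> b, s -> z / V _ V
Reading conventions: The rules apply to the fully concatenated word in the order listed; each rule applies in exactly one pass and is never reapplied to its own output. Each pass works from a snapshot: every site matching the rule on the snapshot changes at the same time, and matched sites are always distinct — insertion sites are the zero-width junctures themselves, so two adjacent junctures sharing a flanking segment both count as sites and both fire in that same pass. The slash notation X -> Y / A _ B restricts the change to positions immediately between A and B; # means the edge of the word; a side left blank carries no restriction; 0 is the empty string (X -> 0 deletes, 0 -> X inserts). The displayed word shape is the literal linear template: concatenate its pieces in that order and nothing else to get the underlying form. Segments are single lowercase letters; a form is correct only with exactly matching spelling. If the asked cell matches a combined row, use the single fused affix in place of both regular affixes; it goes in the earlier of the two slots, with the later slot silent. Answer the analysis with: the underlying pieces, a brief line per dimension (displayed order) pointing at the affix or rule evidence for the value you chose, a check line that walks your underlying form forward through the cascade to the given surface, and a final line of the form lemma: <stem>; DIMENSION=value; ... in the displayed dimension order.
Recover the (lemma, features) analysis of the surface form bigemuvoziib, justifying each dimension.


underlying: bigemuv-osi-ib
RANK=lu - signalled by the affix -osi
POLE=lu - signalled by the affix -ib
check: bigemuvosiib -> bigemuvoziib
lemma: bigemuv; RANK=lu; POLE=lu


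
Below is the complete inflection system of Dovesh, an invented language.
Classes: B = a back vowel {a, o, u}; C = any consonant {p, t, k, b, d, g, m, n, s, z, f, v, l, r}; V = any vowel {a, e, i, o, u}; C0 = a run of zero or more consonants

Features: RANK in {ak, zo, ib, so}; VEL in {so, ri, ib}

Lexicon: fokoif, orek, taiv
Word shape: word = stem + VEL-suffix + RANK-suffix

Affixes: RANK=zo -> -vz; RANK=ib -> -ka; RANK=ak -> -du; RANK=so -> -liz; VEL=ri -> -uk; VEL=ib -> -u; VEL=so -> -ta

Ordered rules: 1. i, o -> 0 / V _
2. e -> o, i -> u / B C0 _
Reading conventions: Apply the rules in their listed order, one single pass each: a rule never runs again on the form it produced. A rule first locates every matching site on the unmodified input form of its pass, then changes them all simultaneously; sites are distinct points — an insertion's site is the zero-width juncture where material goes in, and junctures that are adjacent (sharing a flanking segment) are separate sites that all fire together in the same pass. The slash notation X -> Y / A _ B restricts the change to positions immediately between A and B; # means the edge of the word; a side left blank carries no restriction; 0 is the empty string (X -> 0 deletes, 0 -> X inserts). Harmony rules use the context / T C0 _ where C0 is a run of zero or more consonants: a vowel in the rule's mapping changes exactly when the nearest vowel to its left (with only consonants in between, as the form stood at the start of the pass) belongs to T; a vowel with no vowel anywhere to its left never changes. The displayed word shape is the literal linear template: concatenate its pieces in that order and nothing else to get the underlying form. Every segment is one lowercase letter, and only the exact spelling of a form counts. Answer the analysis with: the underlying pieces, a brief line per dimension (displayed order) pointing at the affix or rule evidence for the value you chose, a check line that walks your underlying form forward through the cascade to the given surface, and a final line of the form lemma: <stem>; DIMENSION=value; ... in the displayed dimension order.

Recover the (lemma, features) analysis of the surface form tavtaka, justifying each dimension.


underlying: taiv-ta-ka
RANK=ib - signalled by the affix -ka
VEL=so - signalled by the affix -ta
check: taivtaka -> tavtaka -> tavtaka
lemma: taiv; RANK=ib; VEL=so


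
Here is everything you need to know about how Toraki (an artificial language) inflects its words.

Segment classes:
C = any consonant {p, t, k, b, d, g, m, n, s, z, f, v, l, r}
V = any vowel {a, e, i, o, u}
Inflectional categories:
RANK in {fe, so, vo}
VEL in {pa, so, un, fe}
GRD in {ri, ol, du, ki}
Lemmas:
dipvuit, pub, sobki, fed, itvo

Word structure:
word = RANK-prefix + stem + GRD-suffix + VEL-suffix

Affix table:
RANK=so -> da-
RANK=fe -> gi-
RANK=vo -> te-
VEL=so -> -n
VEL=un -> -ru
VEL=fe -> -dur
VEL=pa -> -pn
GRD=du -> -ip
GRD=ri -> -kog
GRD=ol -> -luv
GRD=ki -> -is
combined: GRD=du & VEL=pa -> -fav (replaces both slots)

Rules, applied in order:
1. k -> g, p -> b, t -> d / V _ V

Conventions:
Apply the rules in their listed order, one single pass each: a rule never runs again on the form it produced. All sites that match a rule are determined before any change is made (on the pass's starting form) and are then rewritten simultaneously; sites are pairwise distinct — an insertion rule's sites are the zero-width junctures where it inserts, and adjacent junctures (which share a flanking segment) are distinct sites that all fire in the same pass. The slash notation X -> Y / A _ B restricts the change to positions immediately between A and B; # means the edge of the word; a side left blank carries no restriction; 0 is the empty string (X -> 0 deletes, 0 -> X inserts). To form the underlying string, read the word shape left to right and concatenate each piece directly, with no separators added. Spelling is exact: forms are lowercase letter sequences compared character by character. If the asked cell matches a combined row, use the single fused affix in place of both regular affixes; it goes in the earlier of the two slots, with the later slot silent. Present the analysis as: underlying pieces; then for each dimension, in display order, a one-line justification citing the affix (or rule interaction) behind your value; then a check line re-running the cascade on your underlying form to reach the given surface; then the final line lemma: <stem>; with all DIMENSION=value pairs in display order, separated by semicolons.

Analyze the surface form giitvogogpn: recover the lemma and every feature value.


underlying: gi-itvo-kog-pn
RANK=fe - signalled by the affix gi-
VEL=pa - signalled by the affix -pn
GRD=ri - signalled by the affix -kog
check: giitvokogpn -> giitvogogpn
lemma: itvo; RANK=fe; VEL=pa; GRD=ri


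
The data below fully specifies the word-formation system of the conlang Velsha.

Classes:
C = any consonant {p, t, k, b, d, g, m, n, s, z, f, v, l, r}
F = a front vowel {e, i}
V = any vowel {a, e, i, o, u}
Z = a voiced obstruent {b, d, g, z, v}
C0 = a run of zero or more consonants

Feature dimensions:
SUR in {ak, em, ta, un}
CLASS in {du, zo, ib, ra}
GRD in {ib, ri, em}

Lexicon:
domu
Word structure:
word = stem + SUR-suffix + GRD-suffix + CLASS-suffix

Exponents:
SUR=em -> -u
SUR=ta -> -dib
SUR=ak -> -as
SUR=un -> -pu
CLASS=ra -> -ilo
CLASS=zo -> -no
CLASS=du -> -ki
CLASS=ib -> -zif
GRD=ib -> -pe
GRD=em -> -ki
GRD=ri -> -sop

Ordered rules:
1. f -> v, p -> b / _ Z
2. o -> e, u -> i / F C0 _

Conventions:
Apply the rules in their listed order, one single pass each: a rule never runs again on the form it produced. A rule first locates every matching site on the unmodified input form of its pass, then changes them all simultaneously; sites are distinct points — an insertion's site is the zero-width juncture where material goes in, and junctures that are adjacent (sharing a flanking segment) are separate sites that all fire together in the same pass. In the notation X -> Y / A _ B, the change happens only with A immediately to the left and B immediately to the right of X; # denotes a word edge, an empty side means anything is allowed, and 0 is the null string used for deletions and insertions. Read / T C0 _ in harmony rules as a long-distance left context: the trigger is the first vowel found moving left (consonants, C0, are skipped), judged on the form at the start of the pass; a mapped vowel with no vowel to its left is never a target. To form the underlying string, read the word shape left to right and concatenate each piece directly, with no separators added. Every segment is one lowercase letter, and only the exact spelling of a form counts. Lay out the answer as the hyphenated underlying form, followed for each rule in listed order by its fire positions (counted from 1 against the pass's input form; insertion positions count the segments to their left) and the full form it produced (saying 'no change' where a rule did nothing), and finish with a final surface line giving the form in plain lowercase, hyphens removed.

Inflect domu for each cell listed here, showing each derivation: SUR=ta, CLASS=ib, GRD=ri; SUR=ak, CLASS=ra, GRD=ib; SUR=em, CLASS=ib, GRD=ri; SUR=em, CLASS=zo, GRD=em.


cell SUR=ta, CLASS=ib, GRD=ri:
underlying: domu-dib-sop-zif
1. f -> v, p -> b / _ Z: fires at position(s) 10: domudibsobzif
2. o -> e, u -> i / F C0 _: fires at position(s) 9: domudibsebzif
surface: domudibsebzif

cell SUR=ak, CLASS=ra, GRD=ib:
underlying: domu-as-pe-ilo
1. f -> v, p -> b / _ Z: no change
2. o -> e, u -> i / F C0 _: fires at position(s) 11: domuaspeile
surface: domuaspeile

cell SUR=em, CLASS=ib, GRD=ri:
underlying: domu-u-sop-zif
1. f -> v, p -> b / _ Z: fires at position(s) 8: domuusobzif
2. o -> e, u -> i / F C0 _: no change
surface: domuusobzif

cell SUR=em, CLASS=zo, GRD=em:
underlying: domu-u-ki-no
1. f -> v, p -> b / _ Z: no change
2. o -> e, u -> i / F C0 _: fires at position(s) 9: domuukine
surface: domuukine


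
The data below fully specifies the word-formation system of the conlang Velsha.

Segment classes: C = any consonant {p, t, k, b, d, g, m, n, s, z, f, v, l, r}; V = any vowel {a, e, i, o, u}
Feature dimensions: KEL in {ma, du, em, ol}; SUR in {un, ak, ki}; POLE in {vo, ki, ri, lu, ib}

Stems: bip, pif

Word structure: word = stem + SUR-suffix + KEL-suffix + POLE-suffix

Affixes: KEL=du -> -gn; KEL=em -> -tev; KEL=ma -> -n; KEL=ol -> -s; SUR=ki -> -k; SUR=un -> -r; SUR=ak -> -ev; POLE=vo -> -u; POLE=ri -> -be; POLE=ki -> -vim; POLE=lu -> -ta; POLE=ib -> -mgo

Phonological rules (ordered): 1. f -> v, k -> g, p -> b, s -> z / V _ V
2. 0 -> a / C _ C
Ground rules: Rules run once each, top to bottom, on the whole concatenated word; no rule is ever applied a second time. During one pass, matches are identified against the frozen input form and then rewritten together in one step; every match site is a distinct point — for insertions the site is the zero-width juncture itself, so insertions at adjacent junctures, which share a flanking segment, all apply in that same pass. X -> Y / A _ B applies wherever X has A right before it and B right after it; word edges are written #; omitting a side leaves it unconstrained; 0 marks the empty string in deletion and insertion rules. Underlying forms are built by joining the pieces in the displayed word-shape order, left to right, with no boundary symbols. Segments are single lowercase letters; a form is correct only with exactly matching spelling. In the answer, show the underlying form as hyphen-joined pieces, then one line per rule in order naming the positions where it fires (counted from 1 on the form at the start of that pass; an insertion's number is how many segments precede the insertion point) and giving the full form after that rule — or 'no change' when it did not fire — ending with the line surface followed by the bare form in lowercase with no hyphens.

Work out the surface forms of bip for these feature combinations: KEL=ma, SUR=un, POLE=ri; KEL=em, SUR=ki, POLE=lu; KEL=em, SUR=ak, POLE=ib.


cell KEL=ma, SUR=un, POLE=ri:
underlying: bip-r-n-be
1. f -> v, k -> g, p -> b, s -> z / V _ V: no change
2. 0 -> a / C _ C: inserts after position(s) 3, 4, 5: biparanabe
surface: biparanabe

cell KEL=em, SUR=ki, POLE=lu:
underlying: bip-k-tev-ta
1. f -> v, k -> g, p -> b, s -> z / V _ V: no change
2. 0 -> a / C _ C: inserts after position(s) 3, 4, 7: bipakatevata
surface: bipakatevata

cell KEL=em, SUR=ak, POLE=ib:
underlying: bip-ev-tev-mgo
1. f -> v, k -> g, p -> b, s -> z / V _ V: fires at position(s) 3: bibevtevmgo
2. 0 -> a / C _ C: inserts after position(s) 5, 8, 9: bibevatevamago
surface: bibevatevamago


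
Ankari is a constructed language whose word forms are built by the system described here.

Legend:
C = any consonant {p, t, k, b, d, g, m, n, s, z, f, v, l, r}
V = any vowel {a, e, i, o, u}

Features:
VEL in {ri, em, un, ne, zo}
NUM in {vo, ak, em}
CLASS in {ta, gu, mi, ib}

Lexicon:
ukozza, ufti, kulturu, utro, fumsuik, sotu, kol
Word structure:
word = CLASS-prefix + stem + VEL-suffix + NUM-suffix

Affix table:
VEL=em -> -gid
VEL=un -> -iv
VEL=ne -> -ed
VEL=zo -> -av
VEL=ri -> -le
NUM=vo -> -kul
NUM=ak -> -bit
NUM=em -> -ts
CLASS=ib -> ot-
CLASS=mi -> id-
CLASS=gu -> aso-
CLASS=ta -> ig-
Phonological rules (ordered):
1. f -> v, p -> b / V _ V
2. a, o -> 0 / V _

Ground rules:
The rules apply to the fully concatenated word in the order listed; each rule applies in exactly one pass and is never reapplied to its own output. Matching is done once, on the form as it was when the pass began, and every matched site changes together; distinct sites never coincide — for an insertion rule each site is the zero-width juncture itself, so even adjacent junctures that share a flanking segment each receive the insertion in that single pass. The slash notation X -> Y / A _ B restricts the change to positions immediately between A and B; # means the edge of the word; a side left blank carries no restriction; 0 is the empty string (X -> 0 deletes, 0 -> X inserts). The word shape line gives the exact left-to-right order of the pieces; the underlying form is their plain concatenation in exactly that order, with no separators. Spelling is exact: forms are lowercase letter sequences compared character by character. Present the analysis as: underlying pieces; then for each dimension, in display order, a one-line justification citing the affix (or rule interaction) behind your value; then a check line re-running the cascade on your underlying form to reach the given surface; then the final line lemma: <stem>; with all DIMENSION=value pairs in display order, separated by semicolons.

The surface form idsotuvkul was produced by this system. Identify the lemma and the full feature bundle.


underlying: id-sotu-av-kul
VEL=zo - signalled by the affix -av
NUM=vo - signalled by the affix -kul
CLASS=mi - signalled by the affix id-
check: idsotuavkul -> idsotuavkul -> idsotuvkul
lemma: sotu; VEL=zo; NUM=vo; CLASS=mi


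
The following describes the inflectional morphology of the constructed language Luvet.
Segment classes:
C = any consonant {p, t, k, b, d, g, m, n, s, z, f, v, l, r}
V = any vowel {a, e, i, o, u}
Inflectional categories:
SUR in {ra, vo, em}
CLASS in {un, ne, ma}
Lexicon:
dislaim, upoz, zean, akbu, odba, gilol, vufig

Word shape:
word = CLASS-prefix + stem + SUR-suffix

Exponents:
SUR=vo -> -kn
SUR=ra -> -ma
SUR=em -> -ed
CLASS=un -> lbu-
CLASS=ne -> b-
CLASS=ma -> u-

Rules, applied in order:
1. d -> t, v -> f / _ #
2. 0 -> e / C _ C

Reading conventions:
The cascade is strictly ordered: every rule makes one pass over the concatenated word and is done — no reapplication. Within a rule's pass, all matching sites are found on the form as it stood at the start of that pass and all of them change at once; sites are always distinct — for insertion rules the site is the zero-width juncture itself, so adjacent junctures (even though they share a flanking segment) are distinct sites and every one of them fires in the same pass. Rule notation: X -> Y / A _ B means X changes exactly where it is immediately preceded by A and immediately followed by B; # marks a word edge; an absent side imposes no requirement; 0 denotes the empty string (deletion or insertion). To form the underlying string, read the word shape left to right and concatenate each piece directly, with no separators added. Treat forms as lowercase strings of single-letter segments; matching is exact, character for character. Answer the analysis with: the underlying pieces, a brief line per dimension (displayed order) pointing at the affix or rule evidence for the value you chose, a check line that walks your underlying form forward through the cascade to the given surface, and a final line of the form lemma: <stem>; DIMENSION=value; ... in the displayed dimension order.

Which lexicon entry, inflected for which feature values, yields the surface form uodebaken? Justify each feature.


underlying: u-odba-kn
SUR=vo - signalled by the affix -kn
CLASS=ma - signalled by the affix u-
check: uodbakn -> uodbakn -> uodebaken
lemma: odba; SUR=vo; CLASS=ma


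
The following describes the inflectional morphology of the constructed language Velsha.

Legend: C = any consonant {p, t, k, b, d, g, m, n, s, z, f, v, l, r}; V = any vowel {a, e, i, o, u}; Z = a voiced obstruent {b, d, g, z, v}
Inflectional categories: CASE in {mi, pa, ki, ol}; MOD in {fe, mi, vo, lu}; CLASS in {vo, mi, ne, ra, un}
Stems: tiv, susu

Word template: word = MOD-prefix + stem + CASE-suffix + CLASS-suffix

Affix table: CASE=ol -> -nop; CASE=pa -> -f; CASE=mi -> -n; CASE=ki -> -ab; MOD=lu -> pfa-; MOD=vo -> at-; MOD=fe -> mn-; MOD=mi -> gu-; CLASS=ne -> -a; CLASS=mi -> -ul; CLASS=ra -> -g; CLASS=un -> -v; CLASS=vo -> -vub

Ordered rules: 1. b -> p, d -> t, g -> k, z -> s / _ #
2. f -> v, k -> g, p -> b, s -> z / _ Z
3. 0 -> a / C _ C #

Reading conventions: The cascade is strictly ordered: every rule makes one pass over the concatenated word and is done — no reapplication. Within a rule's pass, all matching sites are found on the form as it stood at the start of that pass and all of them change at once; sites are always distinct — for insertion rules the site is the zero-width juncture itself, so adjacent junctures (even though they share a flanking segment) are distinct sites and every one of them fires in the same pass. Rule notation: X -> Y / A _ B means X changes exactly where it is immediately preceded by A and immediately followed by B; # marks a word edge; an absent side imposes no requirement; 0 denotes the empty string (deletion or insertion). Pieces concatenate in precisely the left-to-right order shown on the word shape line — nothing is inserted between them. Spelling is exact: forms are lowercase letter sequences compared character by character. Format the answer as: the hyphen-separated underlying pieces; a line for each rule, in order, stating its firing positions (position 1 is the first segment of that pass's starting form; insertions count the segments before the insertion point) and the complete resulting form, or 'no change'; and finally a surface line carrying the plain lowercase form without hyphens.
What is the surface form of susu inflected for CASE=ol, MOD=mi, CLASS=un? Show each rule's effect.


underlying: gu-susu-nop-v
1. b -> p, d -> t, g -> k, z -> s / _ #: no change
2. f -> v, k -> g, p -> b, s -> z / _ Z: fires at position(s) 9: gususunobv
3. 0 -> a / C _ C #: inserts after position(s) 9: gususunobav
surface: gususunobav


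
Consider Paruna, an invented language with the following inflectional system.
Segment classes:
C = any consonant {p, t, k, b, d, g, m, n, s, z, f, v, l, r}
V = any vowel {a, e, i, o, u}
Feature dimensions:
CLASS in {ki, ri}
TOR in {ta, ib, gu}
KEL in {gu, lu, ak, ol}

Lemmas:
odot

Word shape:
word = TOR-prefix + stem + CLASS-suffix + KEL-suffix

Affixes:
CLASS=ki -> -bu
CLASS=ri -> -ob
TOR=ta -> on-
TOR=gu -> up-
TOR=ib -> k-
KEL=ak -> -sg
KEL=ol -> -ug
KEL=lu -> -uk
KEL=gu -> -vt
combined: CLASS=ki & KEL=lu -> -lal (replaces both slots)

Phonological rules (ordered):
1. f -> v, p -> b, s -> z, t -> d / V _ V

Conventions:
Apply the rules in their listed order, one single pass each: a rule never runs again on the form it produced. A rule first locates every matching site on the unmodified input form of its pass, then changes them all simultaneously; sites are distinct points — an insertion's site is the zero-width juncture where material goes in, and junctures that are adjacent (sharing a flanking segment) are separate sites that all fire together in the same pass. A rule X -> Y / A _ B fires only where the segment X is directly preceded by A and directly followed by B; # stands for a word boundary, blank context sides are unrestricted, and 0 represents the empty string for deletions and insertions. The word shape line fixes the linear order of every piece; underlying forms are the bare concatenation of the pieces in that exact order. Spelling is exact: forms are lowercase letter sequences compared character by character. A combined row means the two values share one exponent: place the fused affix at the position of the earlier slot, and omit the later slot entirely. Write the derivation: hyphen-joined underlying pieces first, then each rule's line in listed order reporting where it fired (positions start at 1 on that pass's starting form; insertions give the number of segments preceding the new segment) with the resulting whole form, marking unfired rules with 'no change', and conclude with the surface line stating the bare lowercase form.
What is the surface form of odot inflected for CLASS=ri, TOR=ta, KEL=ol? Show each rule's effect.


underlying: on-odot-ob-ug
1. f -> v, p -> b, s -> z, t -> d / V _ V: fires at position(s) 6: onododobug
surface: onododobug


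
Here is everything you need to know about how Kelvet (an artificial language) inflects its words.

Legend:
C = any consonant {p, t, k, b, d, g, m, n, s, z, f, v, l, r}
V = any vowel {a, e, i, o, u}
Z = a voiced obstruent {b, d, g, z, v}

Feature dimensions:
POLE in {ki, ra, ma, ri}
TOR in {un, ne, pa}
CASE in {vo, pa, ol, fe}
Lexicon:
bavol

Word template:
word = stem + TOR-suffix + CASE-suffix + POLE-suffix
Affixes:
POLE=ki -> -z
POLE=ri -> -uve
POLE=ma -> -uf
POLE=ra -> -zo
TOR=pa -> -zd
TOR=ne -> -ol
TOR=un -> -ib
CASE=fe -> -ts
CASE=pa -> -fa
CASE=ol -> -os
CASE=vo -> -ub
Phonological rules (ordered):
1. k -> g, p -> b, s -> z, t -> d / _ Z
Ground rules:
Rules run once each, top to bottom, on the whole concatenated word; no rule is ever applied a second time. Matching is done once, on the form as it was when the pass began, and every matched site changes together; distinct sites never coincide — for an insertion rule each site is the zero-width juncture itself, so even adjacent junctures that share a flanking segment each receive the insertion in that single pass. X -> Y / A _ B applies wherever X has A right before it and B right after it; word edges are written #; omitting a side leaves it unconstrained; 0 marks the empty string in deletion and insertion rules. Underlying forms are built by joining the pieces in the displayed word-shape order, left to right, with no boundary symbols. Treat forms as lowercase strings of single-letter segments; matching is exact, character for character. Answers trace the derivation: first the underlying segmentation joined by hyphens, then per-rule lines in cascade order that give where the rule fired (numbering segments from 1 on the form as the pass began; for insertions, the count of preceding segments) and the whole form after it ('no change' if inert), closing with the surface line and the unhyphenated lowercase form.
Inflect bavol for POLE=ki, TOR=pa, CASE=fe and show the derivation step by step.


underlying: bavol-zd-ts-z
1. k -> g, p -> b, s -> z, t -> d / _ Z: fires at position(s) 9: bavolzdtzz
surface: bavolzdtzz


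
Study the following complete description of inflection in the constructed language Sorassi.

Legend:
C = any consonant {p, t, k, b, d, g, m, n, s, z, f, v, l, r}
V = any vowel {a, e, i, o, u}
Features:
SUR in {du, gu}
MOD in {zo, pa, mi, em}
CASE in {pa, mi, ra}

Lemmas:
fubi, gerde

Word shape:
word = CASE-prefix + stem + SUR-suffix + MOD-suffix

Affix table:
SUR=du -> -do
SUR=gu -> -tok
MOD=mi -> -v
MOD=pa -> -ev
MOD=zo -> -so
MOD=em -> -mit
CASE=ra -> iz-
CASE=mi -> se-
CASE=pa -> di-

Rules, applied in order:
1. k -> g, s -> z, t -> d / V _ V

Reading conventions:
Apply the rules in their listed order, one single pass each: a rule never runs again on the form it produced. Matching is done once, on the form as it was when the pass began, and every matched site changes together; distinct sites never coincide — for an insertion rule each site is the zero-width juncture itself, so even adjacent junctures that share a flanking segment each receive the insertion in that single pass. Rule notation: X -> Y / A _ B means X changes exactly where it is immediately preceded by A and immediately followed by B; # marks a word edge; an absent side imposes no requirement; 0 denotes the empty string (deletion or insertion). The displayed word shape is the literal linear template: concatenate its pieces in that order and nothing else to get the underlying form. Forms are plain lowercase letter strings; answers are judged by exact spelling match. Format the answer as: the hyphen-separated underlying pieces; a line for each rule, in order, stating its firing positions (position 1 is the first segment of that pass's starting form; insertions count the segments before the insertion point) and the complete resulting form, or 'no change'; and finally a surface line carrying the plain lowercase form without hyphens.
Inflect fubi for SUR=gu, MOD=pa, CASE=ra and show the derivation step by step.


underlying: iz-fubi-tok-ev
1. k -> g, s -> z, t -> d / V _ V: fires at position(s) 7, 9: izfubidogev
surface: izfubidogev
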